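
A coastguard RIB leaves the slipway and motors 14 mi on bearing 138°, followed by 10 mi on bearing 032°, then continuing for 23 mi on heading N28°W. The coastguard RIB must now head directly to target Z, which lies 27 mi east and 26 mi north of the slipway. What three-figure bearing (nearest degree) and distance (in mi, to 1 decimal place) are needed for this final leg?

072°, 24.4 mi

Leg 1 (138°, 14 mi): east 14 sin 138° = 9.37, north 14 cos 138° = -10.40
Leg 2 (032°, 10 mi): east 10 sin 32° = 5.30, north 10 cos 32° = 8.48
Leg 3 (N28°W, 23 mi): east 23 sin 332° = -10.80, north 23 cos 332° = 20.31
Current position: (3.87, 18.38). Target: (27, 26). Remaining: Δeast = 23.13, Δnorth = 7.62.
Bearing = atan2(23.13, 7.62) mod 360° = 71.78°; distance = √((23.13)² + (7.62)²) = 24.352 mi.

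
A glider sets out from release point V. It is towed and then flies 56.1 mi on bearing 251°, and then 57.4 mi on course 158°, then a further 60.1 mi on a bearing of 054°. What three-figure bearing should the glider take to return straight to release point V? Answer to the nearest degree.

Leg 1 (251°, 56.1 mi): east 56.1 sin 251° = -53.04, north 56.1 cos 251° = -18.26
Leg 2 (158°, 57.4 mi): east 57.4 sin 158° = 21.50, north 57.4 cos 158° = -53.22
Leg 3 (054°, 60.1 mi): east 60.1 sin 54° = 48.62, north 60.1 cos 54° = 35.33
Net displacement: 17.08 east, -36.16 north. Direction back to start is (-17.08, 36.16): bearing = atan2(-17.08, 36.16) mod 360° = 334.71° ≈ 335°.

335°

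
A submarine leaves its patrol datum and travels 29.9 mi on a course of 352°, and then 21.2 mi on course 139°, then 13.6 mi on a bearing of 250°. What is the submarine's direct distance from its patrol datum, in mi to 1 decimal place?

Leg 1 (352°, 29.9 mi): east 29.9 sin 352° = -4.16, north 29.9 cos 352° = 29.61
Leg 2 (139°, 21.2 mi): east 21.2 sin 139° = 13.91, north 21.2 cos 139° = -16.00
Leg 3 (250°, 13.6 mi): east 13.6 sin 250° = -12.78, north 13.6 cos 250° = -4.65
Net: -3.03 east, 8.96 north. Distance = √((-3.03)² + (8.96)²) = 9.457 mi.

9.5 mi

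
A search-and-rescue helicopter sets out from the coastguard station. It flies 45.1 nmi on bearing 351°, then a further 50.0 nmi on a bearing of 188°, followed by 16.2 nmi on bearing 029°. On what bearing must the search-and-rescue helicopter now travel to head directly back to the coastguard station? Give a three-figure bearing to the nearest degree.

Leg 1 (351°, 45.1 nmi): east 45.1 sin 351° = -7.06, north 45.1 cos 351° = 44.54
Leg 2 (188°, 50.0 nmi): east 50.0 sin 188° = -6.96, north 50.0 cos 188° = -49.51
Leg 3 (029°, 16.2 nmi): east 16.2 sin 29° = 7.85, north 16.2 cos 29° = 14.17
Net displacement: -6.16 east, 9.20 north. Direction back to start is (6.16, -9.20): bearing = atan2(6.16, -9.20) mod 360° = 146.20° ≈ 146°.

146°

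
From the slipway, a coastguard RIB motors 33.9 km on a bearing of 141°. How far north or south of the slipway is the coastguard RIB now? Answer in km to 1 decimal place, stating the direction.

Leg 1 (141°, 33.9 km): east 33.9 sin 141° = 21.33, north 33.9 cos 141° = -26.35
Net north component: -26.35 km.

26.3 km south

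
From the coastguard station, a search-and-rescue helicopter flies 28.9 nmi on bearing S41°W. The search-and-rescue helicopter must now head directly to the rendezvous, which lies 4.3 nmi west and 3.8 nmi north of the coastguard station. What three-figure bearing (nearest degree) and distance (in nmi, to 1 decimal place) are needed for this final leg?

030°, 29.5 nmi

Leg 1 (S41°W, 28.9 nmi): east 28.9 sin 221° = -18.96, north 28.9 cos 221° = -21.81
Current position: (-18.96, -21.81). Target: (-4.3, 3.8). Remaining: Δeast = 14.66, Δnorth = 25.61.
Bearing = atan2(14.66, 25.61) mod 360° = 29.79°; distance = √((14.66)² + (25.61)²) = 29.510 nmi.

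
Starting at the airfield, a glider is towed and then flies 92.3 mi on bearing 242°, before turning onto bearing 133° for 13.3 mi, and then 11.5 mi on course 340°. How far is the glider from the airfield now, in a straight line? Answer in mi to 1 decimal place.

Leg 1 (242°, 92.3 mi): east 92.3 sin 242° = -81.50, north 92.3 cos 242° = -43.33
Leg 2 (133°, 13.3 mi): east 13.3 sin 133° = 9.73, north 13.3 cos 133° = -9.07
Leg 3 (340°, 11.5 mi): east 11.5 sin 340° = -3.93, north 11.5 cos 340° = 10.81
Net: -75.70 east, -41.60 north. Distance = √((-75.70)² + (-41.60)²) = 86.378 mi.

86.4 mi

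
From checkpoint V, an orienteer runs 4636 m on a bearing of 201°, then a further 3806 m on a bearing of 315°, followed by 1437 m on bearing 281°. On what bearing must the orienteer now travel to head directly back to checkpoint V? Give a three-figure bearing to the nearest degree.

Leg 1 (201°, 4636 m): east 4636 sin 201° = -1661.39, north 4636 cos 201° = -4328.08
Leg 2 (315°, 3806 m): east 3806 sin 315° = -2691.25, north 3806 cos 315° = 2691.25
Leg 3 (281°, 1437 m): east 1437 sin 281° = -1410.60, north 1437 cos 281° = 274.19
Net displacement: -5763.24 east, -1362.64 north. Direction back to start is (5763.24, 1362.64): bearing = atan2(5763.24, 1362.64) mod 360° = 76.70° ≈ 077°.

077°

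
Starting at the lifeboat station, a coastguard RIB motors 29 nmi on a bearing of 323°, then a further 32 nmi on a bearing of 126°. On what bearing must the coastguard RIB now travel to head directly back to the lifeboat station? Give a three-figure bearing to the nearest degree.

243°

Leg 1 (323°, 29 nmi): east 29 sin 323° = -17.45, north 29 cos 323° = 23.16
Leg 2 (126°, 32 nmi): east 32 sin 126° = 25.89, north 32 cos 126° = -18.81
Net displacement: 8.44 east, 4.35 north. Direction back to start is (-8.44, -4.35): bearing = atan2(-8.44, -4.35) mod 360° = 242.71° ≈ 243°.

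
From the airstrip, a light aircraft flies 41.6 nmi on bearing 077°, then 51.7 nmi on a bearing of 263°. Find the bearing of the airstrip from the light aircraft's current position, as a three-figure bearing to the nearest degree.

106°

Leg 1 (077°, 41.6 nmi): east 41.6 sin 77° = 40.53, north 41.6 cos 77° = 9.36
Leg 2 (263°, 51.7 nmi): east 51.7 sin 263° = -51.31, north 51.7 cos 263° = -6.30
Net displacement: -10.78 east, 3.06 north. Direction back to start is (10.78, -3.06): bearing = atan2(10.78, -3.06) mod 360° = 105.83° ≈ 106°.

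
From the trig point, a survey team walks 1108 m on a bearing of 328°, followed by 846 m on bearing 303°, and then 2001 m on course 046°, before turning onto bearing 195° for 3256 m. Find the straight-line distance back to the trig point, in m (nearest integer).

Leg 1 (328°, 1108 m): east 1108 sin 328° = -587.15, north 1108 cos 328° = 939.64
Leg 2 (303°, 846 m): east 846 sin 303° = -709.52, north 846 cos 303° = 460.76
Leg 3 (046°, 2001 m): east 2001 sin 46° = 1439.40, north 2001 cos 46° = 1390.01
Leg 4 (195°, 3256 m): east 3256 sin 195° = -842.71, north 3256 cos 195° = -3145.05
Net: -699.98 east, -354.64 north. Distance = √((-699.98)² + (-354.64)²) = 784.694 m.

785 m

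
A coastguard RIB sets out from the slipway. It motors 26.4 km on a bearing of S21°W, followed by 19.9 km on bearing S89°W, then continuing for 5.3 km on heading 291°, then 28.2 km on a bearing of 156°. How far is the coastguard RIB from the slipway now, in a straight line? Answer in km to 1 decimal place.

53.9 km

Leg 1 (S21°W, 26.4 km): east 26.4 sin 201° = -9.46, north 26.4 cos 201° = -24.65
Leg 2 (S89°W, 19.9 km): east 19.9 sin 269° = -19.90, north 19.9 cos 269° = -0.35
Leg 3 (291°, 5.3 km): east 5.3 sin 291° = -4.95, north 5.3 cos 291° = 1.90
Leg 4 (156°, 28.2 km): east 28.2 sin 156° = 11.47, north 28.2 cos 156° = -25.76
Net: -22.84 east, -48.86 north. Distance = √((-22.84)² + (-48.86)²) = 53.930 km.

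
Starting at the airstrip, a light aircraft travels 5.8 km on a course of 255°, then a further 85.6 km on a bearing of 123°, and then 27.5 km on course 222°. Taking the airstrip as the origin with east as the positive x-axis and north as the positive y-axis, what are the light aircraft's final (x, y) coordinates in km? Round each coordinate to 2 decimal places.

Leg 1 (255°, 5.8 km): east 5.8 sin 255° = -5.60, north 5.8 cos 255° = -1.50
Leg 2 (123°, 85.6 km): east 85.6 sin 123° = 71.79, north 85.6 cos 123° = -46.62
Leg 3 (222°, 27.5 km): east 27.5 sin 222° = -18.40, north 27.5 cos 222° = -20.44
Summing: 47.79 km east, -68.56 km north → (47.79, -68.56).

(47.79, -68.56)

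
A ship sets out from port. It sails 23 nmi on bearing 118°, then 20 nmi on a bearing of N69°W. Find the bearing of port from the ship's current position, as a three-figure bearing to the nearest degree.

336°

Leg 1 (118°, 23 nmi): east 23 sin 118° = 20.31, north 23 cos 118° = -10.80
Leg 2 (N69°W, 20 nmi): east 20 sin 291° = -18.67, north 20 cos 291° = 7.17
Net displacement: 1.64 east, -3.63 north. Direction back to start is (-1.64, 3.63): bearing = atan2(-1.64, 3.63) mod 360° = 335.74° ≈ 336°.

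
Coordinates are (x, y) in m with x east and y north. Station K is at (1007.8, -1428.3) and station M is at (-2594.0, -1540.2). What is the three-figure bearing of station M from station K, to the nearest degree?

Δeast = -2594.0 − 1007.8 = -3601.80; Δnorth = -1540.2 − -1428.3 = -111.90.
Bearing = atan2(Δeast, Δnorth) mod 360° = 268.22° ≈ 268°.

268°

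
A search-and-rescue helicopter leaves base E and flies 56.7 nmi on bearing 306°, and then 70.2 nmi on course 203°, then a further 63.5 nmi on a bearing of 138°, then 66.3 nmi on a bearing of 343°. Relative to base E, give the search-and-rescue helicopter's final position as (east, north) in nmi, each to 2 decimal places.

(-50.20, -15.08)

Leg 1 (306°, 56.7 nmi): east 56.7 sin 306° = -45.87, north 56.7 cos 306° = 33.33
Leg 2 (203°, 70.2 nmi): east 70.2 sin 203° = -27.43, north 70.2 cos 203° = -64.62
Leg 3 (138°, 63.5 nmi): east 63.5 sin 138° = 42.49, north 63.5 cos 138° = -47.19
Leg 4 (343°, 66.3 nmi): east 66.3 sin 343° = -19.38, north 66.3 cos 343° = 63.40
Summing: -50.20 nmi east, -15.08 nmi north → (-50.20, -15.08).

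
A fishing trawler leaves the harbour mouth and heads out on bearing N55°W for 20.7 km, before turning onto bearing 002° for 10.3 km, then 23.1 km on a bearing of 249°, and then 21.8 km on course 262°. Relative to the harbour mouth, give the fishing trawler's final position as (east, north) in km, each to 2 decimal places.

Leg 1 (N55°W, 20.7 km): east 20.7 sin 305° = -16.96, north 20.7 cos 305° = 11.87
Leg 2 (002°, 10.3 km): east 10.3 sin 2° = 0.36, north 10.3 cos 2° = 10.29
Leg 3 (249°, 23.1 km): east 23.1 sin 249° = -21.57, north 23.1 cos 249° = -8.28
Leg 4 (262°, 21.8 km): east 21.8 sin 262° = -21.59, north 21.8 cos 262° = -3.03
Summing: -59.75 km east, 10.85 km north → (-59.75, 10.85).

(-59.75, 10.85)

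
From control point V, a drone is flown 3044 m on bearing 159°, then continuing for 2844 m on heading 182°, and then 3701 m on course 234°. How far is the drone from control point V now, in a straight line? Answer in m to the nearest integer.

Leg 1 (159°, 3044 m): east 3044 sin 159° = 1090.87, north 3044 cos 159° = -2841.82
Leg 2 (182°, 2844 m): east 2844 sin 182° = -99.25, north 2844 cos 182° = -2842.27
Leg 3 (234°, 3701 m): east 3701 sin 234° = -2994.17, north 3701 cos 234° = -2175.39
Net: -2002.55 east, -7859.48 north. Distance = √((-2002.55)² + (-7859.48)²) = 8110.588 m.

8111 m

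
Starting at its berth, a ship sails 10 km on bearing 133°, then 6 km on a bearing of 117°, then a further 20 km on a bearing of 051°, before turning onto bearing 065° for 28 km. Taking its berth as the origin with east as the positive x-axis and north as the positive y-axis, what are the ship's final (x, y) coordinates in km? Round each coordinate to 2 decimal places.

(53.58, 14.88)

Leg 1 (133°, 10 km): east 10 sin 133° = 7.31, north 10 cos 133° = -6.82
Leg 2 (117°, 6 km): east 6 sin 117° = 5.35, north 6 cos 117° = -2.72
Leg 3 (051°, 20 km): east 20 sin 51° = 15.54, north 20 cos 51° = 12.59
Leg 4 (065°, 28 km): east 28 sin 65° = 25.38, north 28 cos 65° = 11.83
Summing: 53.58 km east, 14.88 km north → (53.58, 14.88).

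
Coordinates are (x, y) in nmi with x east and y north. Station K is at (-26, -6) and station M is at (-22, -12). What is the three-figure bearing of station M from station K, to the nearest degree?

146°

Δeast = -22 − -26 = 4.00; Δnorth = -12 − -6 = -6.00.
Bearing = atan2(Δeast, Δnorth) mod 360° = 146.31° ≈ 146°.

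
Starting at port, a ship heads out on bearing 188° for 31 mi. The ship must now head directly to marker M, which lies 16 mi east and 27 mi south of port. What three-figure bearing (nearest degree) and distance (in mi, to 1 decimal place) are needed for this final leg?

080°, 20.6 mi

Leg 1 (188°, 31 mi): east 31 sin 188° = -4.31, north 31 cos 188° = -30.70
Current position: (-4.31, -30.70). Target: (16, -27). Remaining: Δeast = 20.31, Δnorth = 3.70.
Bearing = atan2(20.31, 3.70) mod 360° = 79.68°; distance = √((20.31)² + (3.70)²) = 20.648 mi.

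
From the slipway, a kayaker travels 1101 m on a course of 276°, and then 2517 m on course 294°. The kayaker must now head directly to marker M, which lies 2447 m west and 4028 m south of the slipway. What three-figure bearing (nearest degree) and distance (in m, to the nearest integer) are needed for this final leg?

170°, 5253 m

Leg 1 (276°, 1101 m): east 1101 sin 276° = -1094.97, north 1101 cos 276° = 115.09
Leg 2 (294°, 2517 m): east 2517 sin 294° = -2299.39, north 2517 cos 294° = 1023.76
Current position: (-3394.36, 1138.84). Target: (-2447, -4028). Remaining: Δeast = 947.36, Δnorth = -5166.84.
Bearing = atan2(947.36, -5166.84) mod 360° = 169.61°; distance = √((947.36)² + (-5166.84)²) = 5252.976 m.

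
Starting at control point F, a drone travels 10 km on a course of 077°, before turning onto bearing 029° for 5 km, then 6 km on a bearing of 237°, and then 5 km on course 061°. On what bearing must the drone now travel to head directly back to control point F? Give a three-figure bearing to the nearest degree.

243°

Leg 1 (077°, 10 km): east 10 sin 77° = 9.74, north 10 cos 77° = 2.25
Leg 2 (029°, 5 km): east 5 sin 29° = 2.42, north 5 cos 29° = 4.37
Leg 3 (237°, 6 km): east 6 sin 237° = -5.03, north 6 cos 237° = -3.27
Leg 4 (061°, 5 km): east 5 sin 61° = 4.37, north 5 cos 61° = 2.42
Net displacement: 11.51 east, 5.78 north. Direction back to start is (-11.51, -5.78): bearing = atan2(-11.51, -5.78) mod 360° = 243.34° ≈ 243°.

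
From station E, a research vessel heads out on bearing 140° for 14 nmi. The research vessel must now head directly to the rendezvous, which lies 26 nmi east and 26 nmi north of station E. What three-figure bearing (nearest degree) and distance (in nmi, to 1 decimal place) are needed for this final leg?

025°, 40.5 nmi

Leg 1 (140°, 14 nmi): east 14 sin 140° = 9.00, north 14 cos 140° = -10.72
Current position: (9.00, -10.72). Target: (26, 26). Remaining: Δeast = 17.00, Δnorth = 36.72.
Bearing = atan2(17.00, 36.72) mod 360° = 24.84°; distance = √((17.00)² + (36.72)²) = 40.469 nmi.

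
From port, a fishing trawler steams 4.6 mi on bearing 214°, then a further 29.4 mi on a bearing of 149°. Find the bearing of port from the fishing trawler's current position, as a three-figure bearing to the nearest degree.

Leg 1 (214°, 4.6 mi): east 4.6 sin 214° = -2.57, north 4.6 cos 214° = -3.81
Leg 2 (149°, 29.4 mi): east 29.4 sin 149° = 15.14, north 29.4 cos 149° = -25.20
Net displacement: 12.57 east, -29.01 north. Direction back to start is (-12.57, 29.01): bearing = atan2(-12.57, 29.01) mod 360° = 336.58° ≈ 337°.

337°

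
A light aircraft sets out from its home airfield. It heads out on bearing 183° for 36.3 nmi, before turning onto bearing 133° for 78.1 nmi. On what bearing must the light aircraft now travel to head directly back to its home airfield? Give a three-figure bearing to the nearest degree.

328°

Leg 1 (183°, 36.3 nmi): east 36.3 sin 183° = -1.90, north 36.3 cos 183° = -36.25
Leg 2 (133°, 78.1 nmi): east 78.1 sin 133° = 57.12, north 78.1 cos 133° = -53.26
Net displacement: 55.22 east, -89.51 north. Direction back to start is (-55.22, 89.51): bearing = atan2(-55.22, 89.51) mod 360° = 328.33° ≈ 328°.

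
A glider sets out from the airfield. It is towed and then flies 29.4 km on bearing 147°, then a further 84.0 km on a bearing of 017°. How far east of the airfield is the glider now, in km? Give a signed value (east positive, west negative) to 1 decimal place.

40.6 km

Leg 1 (147°, 29.4 km): east 29.4 sin 147° = 16.01, north 29.4 cos 147° = -24.66
Leg 2 (017°, 84.0 km): east 84.0 sin 17° = 24.56, north 84.0 cos 17° = 80.33
Net east component: 40.57 km.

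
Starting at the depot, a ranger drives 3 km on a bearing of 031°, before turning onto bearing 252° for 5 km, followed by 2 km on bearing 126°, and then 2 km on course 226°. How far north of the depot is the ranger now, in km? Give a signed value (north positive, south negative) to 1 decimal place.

Leg 1 (031°, 3 km): east 3 sin 31° = 1.55, north 3 cos 31° = 2.57
Leg 2 (252°, 5 km): east 5 sin 252° = -4.76, north 5 cos 252° = -1.55
Leg 3 (126°, 2 km): east 2 sin 126° = 1.62, north 2 cos 126° = -1.18
Leg 4 (226°, 2 km): east 2 sin 226° = -1.44, north 2 cos 226° = -1.39
Net north component: -1.54 km.

-1.5 km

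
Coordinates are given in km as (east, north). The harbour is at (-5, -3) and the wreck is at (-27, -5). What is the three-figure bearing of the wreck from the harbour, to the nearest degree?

Δeast = -27 − -5 = -22.00; Δnorth = -5 − -3 = -2.00.
Bearing = atan2(Δeast, Δnorth) mod 360° = 264.81° ≈ 265°.

265°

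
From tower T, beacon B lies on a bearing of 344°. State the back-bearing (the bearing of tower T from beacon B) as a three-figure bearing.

Back-bearing = 344° − 180° = 164°.

164°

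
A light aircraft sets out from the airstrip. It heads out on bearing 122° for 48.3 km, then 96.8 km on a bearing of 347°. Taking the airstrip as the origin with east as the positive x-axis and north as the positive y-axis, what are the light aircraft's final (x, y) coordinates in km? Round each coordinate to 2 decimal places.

(19.19, 68.72)

Leg 1 (122°, 48.3 km): east 48.3 sin 122° = 40.96, north 48.3 cos 122° = -25.60
Leg 2 (347°, 96.8 km): east 96.8 sin 347° = -21.78, north 96.8 cos 347° = 94.32
Summing: 19.19 km east, 68.72 km north → (19.19, 68.72).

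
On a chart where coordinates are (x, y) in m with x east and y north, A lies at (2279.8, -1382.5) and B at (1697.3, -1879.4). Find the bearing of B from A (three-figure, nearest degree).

230°

Δeast = 1697.3 − 2279.8 = -582.50; Δnorth = -1879.4 − -1382.5 = -496.90.
Bearing = atan2(Δeast, Δnorth) mod 360° = 229.53° ≈ 230°.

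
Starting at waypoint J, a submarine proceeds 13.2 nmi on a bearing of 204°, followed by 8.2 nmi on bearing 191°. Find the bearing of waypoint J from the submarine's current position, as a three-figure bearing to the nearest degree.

019°

Leg 1 (204°, 13.2 nmi): east 13.2 sin 204° = -5.37, north 13.2 cos 204° = -12.06
Leg 2 (191°, 8.2 nmi): east 8.2 sin 191° = -1.56, north 8.2 cos 191° = -8.05
Net displacement: -6.93 east, -20.11 north. Direction back to start is (6.93, 20.11): bearing = atan2(6.93, 20.11) mod 360° = 19.02° ≈ 019°.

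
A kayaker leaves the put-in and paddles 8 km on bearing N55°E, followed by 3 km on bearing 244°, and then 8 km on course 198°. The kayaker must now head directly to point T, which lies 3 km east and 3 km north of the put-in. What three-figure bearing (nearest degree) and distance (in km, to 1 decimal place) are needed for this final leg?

012°, 7.5 km

Leg 1 (N55°E, 8 km): east 8 sin 55° = 6.55, north 8 cos 55° = 4.59
Leg 2 (244°, 3 km): east 3 sin 244° = -2.70, north 3 cos 244° = -1.32
Leg 3 (198°, 8 km): east 8 sin 198° = -2.47, north 8 cos 198° = -7.61
Current position: (1.38, -4.33). Target: (3, 3). Remaining: Δeast = 1.62, Δnorth = 7.33.
Bearing = atan2(1.62, 7.33) mod 360° = 12.42°; distance = √((1.62)² + (7.33)²) = 7.511 km.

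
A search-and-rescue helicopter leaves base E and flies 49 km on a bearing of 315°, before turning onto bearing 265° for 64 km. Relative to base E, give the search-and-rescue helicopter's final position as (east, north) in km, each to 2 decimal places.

Leg 1 (315°, 49 km): east 49 sin 315° = -34.65, north 49 cos 315° = 34.65
Leg 2 (265°, 64 km): east 64 sin 265° = -63.76, north 64 cos 265° = -5.58
Summing: -98.40 km east, 29.07 km north → (-98.40, 29.07).

(-98.40, 29.07)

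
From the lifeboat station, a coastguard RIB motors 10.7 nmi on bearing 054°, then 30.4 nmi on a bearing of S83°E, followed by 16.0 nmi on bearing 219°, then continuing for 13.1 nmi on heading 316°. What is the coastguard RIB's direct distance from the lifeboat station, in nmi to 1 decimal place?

19.7 nmi

Leg 1 (054°, 10.7 nmi): east 10.7 sin 54° = 8.66, north 10.7 cos 54° = 6.29
Leg 2 (S83°E, 30.4 nmi): east 30.4 sin 97° = 30.17, north 30.4 cos 97° = -3.70
Leg 3 (219°, 16.0 nmi): east 16.0 sin 219° = -10.07, north 16.0 cos 219° = -12.43
Leg 4 (316°, 13.1 nmi): east 13.1 sin 316° = -9.10, north 13.1 cos 316° = 9.42
Net: 19.66 east, -0.43 north. Distance = √((19.66)² + (-0.43)²) = 19.665 nmi.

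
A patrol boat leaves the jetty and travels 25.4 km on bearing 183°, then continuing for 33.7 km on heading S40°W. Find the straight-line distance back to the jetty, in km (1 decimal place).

Leg 1 (183°, 25.4 km): east 25.4 sin 183° = -1.33, north 25.4 cos 183° = -25.37
Leg 2 (S40°W, 33.7 km): east 33.7 sin 220° = -21.66, north 33.7 cos 220° = -25.82
Net: -22.99 east, -51.18 north. Distance = √((-22.99)² + (-51.18)²) = 56.108 km.

56.1 km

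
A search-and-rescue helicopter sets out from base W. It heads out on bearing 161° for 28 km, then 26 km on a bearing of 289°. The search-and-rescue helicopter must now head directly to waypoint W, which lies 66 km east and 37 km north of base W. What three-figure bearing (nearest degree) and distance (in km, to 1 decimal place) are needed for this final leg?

056°, 98.3 km

Leg 1 (161°, 28 km): east 28 sin 161° = 9.12, north 28 cos 161° = -26.47
Leg 2 (289°, 26 km): east 26 sin 289° = -24.58, north 26 cos 289° = 8.46
Current position: (-15.47, -18.01). Target: (66, 37). Remaining: Δeast = 81.47, Δnorth = 55.01.
Bearing = atan2(81.47, 55.01) mod 360° = 55.97°; distance = √((81.47)² + (55.01)²) = 98.301 km.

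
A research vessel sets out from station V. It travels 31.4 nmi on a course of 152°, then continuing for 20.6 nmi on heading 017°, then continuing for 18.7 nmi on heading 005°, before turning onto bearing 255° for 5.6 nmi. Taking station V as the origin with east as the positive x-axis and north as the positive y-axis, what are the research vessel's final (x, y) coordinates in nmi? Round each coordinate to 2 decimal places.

(16.98, 9.15)

Leg 1 (152°, 31.4 nmi): east 31.4 sin 152° = 14.74, north 31.4 cos 152° = -27.72
Leg 2 (017°, 20.6 nmi): east 20.6 sin 17° = 6.02, north 20.6 cos 17° = 19.70
Leg 3 (005°, 18.7 nmi): east 18.7 sin 5° = 1.63, north 18.7 cos 5° = 18.63
Leg 4 (255°, 5.6 nmi): east 5.6 sin 255° = -5.41, north 5.6 cos 255° = -1.45
Summing: 16.98 nmi east, 9.15 nmi north → (16.98, 9.15).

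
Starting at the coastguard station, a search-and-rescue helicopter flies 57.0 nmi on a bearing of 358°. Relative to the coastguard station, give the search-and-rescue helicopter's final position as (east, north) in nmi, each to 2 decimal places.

(-1.99, 56.97)

Leg 1 (358°, 57.0 nmi): east 57.0 sin 358° = -1.99, north 57.0 cos 358° = 56.97
Summing: -1.99 nmi east, 56.97 nmi north → (-1.99, 56.97).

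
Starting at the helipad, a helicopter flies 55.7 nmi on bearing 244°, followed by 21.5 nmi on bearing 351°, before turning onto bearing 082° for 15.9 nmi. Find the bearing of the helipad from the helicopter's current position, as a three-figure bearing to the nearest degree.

Leg 1 (244°, 55.7 nmi): east 55.7 sin 244° = -50.06, north 55.7 cos 244° = -24.42
Leg 2 (351°, 21.5 nmi): east 21.5 sin 351° = -3.36, north 21.5 cos 351° = 21.24
Leg 3 (082°, 15.9 nmi): east 15.9 sin 82° = 15.75, north 15.9 cos 82° = 2.21
Net displacement: -37.68 east, -0.97 north. Direction back to start is (37.68, 0.97): bearing = atan2(37.68, 0.97) mod 360° = 88.53° ≈ 089°.

089°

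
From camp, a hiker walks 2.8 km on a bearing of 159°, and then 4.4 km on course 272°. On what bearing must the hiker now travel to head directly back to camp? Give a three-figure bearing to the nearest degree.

Leg 1 (159°, 2.8 km): east 2.8 sin 159° = 1.00, north 2.8 cos 159° = -2.61
Leg 2 (272°, 4.4 km): east 4.4 sin 272° = -4.40, north 4.4 cos 272° = 0.15
Net displacement: -3.39 east, -2.46 north. Direction back to start is (3.39, 2.46): bearing = atan2(3.39, 2.46) mod 360° = 54.06° ≈ 054°.

054°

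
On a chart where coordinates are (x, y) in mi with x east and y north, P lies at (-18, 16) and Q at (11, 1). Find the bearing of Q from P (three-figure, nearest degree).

117°

Δeast = 11 − -18 = 29.00; Δnorth = 1 − 16 = -15.00.
Bearing = atan2(Δeast, Δnorth) mod 360° = 117.35° ≈ 117°.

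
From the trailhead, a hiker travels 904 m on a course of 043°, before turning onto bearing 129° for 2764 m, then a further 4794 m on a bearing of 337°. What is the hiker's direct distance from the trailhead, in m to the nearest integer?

Leg 1 (043°, 904 m): east 904 sin 43° = 616.53, north 904 cos 43° = 661.14
Leg 2 (129°, 2764 m): east 2764 sin 129° = 2148.03, north 2764 cos 129° = -1739.44
Leg 3 (337°, 4794 m): east 4794 sin 337° = -1873.17, north 4794 cos 337° = 4412.90
Net: 891.39 east, 3334.60 north. Distance = √((891.39)² + (3334.60)²) = 3451.689 m.

3452 m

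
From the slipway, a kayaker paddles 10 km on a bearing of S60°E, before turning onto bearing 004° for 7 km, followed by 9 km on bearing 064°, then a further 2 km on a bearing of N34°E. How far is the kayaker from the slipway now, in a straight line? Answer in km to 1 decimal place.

19.9 km

Leg 1 (S60°E, 10 km): east 10 sin 120° = 8.66, north 10 cos 120° = -5.00
Leg 2 (004°, 7 km): east 7 sin 4° = 0.49, north 7 cos 4° = 6.98
Leg 3 (064°, 9 km): east 9 sin 64° = 8.09, north 9 cos 64° = 3.95
Leg 4 (N34°E, 2 km): east 2 sin 34° = 1.12, north 2 cos 34° = 1.66
Net: 18.36 east, 7.59 north. Distance = √((18.36)² + (7.59)²) = 19.862 km.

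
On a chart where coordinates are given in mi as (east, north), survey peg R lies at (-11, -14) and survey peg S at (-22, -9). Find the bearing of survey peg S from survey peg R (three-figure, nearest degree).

Δeast = -22 − -11 = -11.00; Δnorth = -9 − -14 = 5.00.
Bearing = atan2(Δeast, Δnorth) mod 360° = 294.44° ≈ 294°.

294°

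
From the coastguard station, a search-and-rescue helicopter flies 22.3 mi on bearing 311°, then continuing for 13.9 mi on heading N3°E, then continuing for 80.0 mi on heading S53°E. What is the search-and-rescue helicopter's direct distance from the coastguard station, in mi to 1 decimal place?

51.7 mi

Leg 1 (311°, 22.3 mi): east 22.3 sin 311° = -16.83, north 22.3 cos 311° = 14.63
Leg 2 (N3°E, 13.9 mi): east 13.9 sin 3° = 0.73, north 13.9 cos 3° = 13.88
Leg 3 (S53°E, 80.0 mi): east 80.0 sin 127° = 63.89, north 80.0 cos 127° = -48.15
Net: 47.79 east, -19.63 north. Distance = √((47.79)² + (-19.63)²) = 51.664 mi.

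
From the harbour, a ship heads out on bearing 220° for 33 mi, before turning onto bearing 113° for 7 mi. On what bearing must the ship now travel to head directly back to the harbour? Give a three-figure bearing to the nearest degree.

Leg 1 (220°, 33 mi): east 33 sin 220° = -21.21, north 33 cos 220° = -25.28
Leg 2 (113°, 7 mi): east 7 sin 113° = 6.44, north 7 cos 113° = -2.74
Net displacement: -14.77 east, -28.01 north. Direction back to start is (14.77, 28.01): bearing = atan2(14.77, 28.01) mod 360° = 27.80° ≈ 028°.

028°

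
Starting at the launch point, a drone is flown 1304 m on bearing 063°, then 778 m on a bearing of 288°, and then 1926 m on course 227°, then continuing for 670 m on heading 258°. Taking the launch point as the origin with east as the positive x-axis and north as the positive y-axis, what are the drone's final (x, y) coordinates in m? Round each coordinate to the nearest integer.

(-1642, -620)

Leg 1 (063°, 1304 m): east 1304 sin 63° = 1161.87, north 1304 cos 63° = 592.00
Leg 2 (288°, 778 m): east 778 sin 288° = -739.92, north 778 cos 288° = 240.42
Leg 3 (227°, 1926 m): east 1926 sin 227° = -1408.59, north 1926 cos 227° = -1313.53
Leg 4 (258°, 670 m): east 670 sin 258° = -655.36, north 670 cos 258° = -139.30
Summing: -1642.00 m east, -620.41 m north → (-1642, -620).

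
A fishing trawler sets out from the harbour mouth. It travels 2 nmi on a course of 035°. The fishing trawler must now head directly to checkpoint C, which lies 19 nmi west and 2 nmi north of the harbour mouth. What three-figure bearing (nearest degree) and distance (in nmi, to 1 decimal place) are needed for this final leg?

Leg 1 (035°, 2 nmi): east 2 sin 35° = 1.15, north 2 cos 35° = 1.64
Current position: (1.15, 1.64). Target: (-19, 2). Remaining: Δeast = -20.15, Δnorth = 0.36.
Bearing = atan2(-20.15, 0.36) mod 360° = 271.03°; distance = √((-20.15)² + (0.36)²) = 20.150 nmi.

271°, 20.2 nmi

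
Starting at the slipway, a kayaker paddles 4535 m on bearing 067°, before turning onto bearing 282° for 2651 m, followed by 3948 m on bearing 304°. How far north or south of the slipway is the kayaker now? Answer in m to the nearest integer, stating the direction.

Leg 1 (067°, 4535 m): east 4535 sin 67° = 4174.49, north 4535 cos 67° = 1771.97
Leg 2 (282°, 2651 m): east 2651 sin 282° = -2593.07, north 2651 cos 282° = 551.17
Leg 3 (304°, 3948 m): east 3948 sin 304° = -3273.04, north 3948 cos 304° = 2207.69
Net north component: 4530.83 m.

4531 m north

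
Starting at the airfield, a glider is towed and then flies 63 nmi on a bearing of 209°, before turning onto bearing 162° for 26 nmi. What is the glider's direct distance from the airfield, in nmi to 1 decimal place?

82.9 nmi

Leg 1 (209°, 63 nmi): east 63 sin 209° = -30.54, north 63 cos 209° = -55.10
Leg 2 (162°, 26 nmi): east 26 sin 162° = 8.03, north 26 cos 162° = -24.73
Net: -22.51 east, -79.83 north. Distance = √((-22.51)² + (-79.83)²) = 82.941 nmi.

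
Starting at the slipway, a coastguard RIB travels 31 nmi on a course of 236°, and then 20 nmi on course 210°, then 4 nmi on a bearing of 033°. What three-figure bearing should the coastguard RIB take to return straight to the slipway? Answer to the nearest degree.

Leg 1 (236°, 31 nmi): east 31 sin 236° = -25.70, north 31 cos 236° = -17.33
Leg 2 (210°, 20 nmi): east 20 sin 210° = -10.00, north 20 cos 210° = -17.32
Leg 3 (033°, 4 nmi): east 4 sin 33° = 2.18, north 4 cos 33° = 3.35
Net displacement: -33.52 east, -31.30 north. Direction back to start is (33.52, 31.30): bearing = atan2(33.52, 31.30) mod 360° = 46.96° ≈ 047°.

047°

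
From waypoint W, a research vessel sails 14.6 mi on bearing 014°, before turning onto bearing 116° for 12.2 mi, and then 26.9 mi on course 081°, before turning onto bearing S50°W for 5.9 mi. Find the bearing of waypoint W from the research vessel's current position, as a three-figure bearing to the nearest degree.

Leg 1 (014°, 14.6 mi): east 14.6 sin 14° = 3.53, north 14.6 cos 14° = 14.17
Leg 2 (116°, 12.2 mi): east 12.2 sin 116° = 10.97, north 12.2 cos 116° = -5.35
Leg 3 (081°, 26.9 mi): east 26.9 sin 81° = 26.57, north 26.9 cos 81° = 4.21
Leg 4 (S50°W, 5.9 mi): east 5.9 sin 230° = -4.52, north 5.9 cos 230° = -3.79
Net displacement: 36.55 east, 9.23 north. Direction back to start is (-36.55, -9.23): bearing = atan2(-36.55, -9.23) mod 360° = 255.82° ≈ 256°.

256°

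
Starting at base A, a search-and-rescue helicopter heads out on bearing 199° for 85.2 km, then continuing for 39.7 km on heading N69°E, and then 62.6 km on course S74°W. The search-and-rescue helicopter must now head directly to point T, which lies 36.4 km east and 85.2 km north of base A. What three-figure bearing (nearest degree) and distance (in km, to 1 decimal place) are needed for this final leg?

Leg 1 (199°, 85.2 km): east 85.2 sin 199° = -27.74, north 85.2 cos 199° = -80.56
Leg 2 (N69°E, 39.7 km): east 39.7 sin 69° = 37.06, north 39.7 cos 69° = 14.23
Leg 3 (S74°W, 62.6 km): east 62.6 sin 254° = -60.17, north 62.6 cos 254° = -17.25
Current position: (-50.85, -83.59). Target: (36.4, 85.2). Remaining: Δeast = 87.25, Δnorth = 168.79.
Bearing = atan2(87.25, 168.79) mod 360° = 27.34°; distance = √((87.25)² + (168.79)²) = 190.003 km.

027°, 190.0 km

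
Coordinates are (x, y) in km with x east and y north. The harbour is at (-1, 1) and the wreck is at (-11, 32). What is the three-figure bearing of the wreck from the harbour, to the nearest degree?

342°

Δeast = -11 − -1 = -10.00; Δnorth = 32 − 1 = 31.00.
Bearing = atan2(Δeast, Δnorth) mod 360° = 342.12° ≈ 342°.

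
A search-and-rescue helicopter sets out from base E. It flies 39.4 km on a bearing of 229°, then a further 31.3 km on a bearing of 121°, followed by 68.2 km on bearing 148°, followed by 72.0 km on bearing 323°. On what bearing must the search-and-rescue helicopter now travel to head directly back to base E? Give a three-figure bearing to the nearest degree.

Leg 1 (229°, 39.4 km): east 39.4 sin 229° = -29.74, north 39.4 cos 229° = -25.85
Leg 2 (121°, 31.3 km): east 31.3 sin 121° = 26.83, north 31.3 cos 121° = -16.12
Leg 3 (148°, 68.2 km): east 68.2 sin 148° = 36.14, north 68.2 cos 148° = -57.84
Leg 4 (323°, 72.0 km): east 72.0 sin 323° = -43.33, north 72.0 cos 323° = 57.50
Net displacement: -10.10 east, -42.30 north. Direction back to start is (10.10, 42.30): bearing = atan2(10.10, 42.30) mod 360° = 13.42° ≈ 013°.

013°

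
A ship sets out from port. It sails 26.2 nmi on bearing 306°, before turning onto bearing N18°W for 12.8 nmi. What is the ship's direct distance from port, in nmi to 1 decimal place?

Leg 1 (306°, 26.2 nmi): east 26.2 sin 306° = -21.20, north 26.2 cos 306° = 15.40
Leg 2 (N18°W, 12.8 nmi): east 12.8 sin 342° = -3.96, north 12.8 cos 342° = 12.17
Net: -25.15 east, 27.57 north. Distance = √((-25.15)² + (27.57)²) = 37.322 nmi.

37.3 nmi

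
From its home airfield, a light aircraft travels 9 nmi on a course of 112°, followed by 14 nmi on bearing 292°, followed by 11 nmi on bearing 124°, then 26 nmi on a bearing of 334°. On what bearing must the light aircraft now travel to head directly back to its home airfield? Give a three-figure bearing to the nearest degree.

160°

Leg 1 (112°, 9 nmi): east 9 sin 112° = 8.34, north 9 cos 112° = -3.37
Leg 2 (292°, 14 nmi): east 14 sin 292° = -12.98, north 14 cos 292° = 5.24
Leg 3 (124°, 11 nmi): east 11 sin 124° = 9.12, north 11 cos 124° = -6.15
Leg 4 (334°, 26 nmi): east 26 sin 334° = -11.40, north 26 cos 334° = 23.37
Net displacement: -6.91 east, 19.09 north. Direction back to start is (6.91, -19.09): bearing = atan2(6.91, -19.09) mod 360° = 160.09° ≈ 160°.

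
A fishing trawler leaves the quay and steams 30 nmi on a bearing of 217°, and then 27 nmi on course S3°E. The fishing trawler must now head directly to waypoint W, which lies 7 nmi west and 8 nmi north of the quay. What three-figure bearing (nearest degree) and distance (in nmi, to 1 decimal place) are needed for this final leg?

Leg 1 (217°, 30 nmi): east 30 sin 217° = -18.05, north 30 cos 217° = -23.96
Leg 2 (S3°E, 27 nmi): east 27 sin 177° = 1.41, north 27 cos 177° = -26.96
Current position: (-16.64, -50.92). Target: (-7, 8). Remaining: Δeast = 9.64, Δnorth = 58.92.
Bearing = atan2(9.64, 58.92) mod 360° = 9.29°; distance = √((9.64)² + (58.92)²) = 59.706 nmi.

009°, 59.7 nmi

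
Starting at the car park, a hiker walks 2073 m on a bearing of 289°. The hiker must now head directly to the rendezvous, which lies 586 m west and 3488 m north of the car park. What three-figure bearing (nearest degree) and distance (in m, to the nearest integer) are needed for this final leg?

026°, 3131 m

Leg 1 (289°, 2073 m): east 2073 sin 289° = -1960.06, north 2073 cos 289° = 674.90
Current position: (-1960.06, 674.90). Target: (-586, 3488). Remaining: Δeast = 1374.06, Δnorth = 2813.10.
Bearing = atan2(1374.06, 2813.10) mod 360° = 26.03°; distance = √((1374.06)² + (2813.10)²) = 3130.744 m.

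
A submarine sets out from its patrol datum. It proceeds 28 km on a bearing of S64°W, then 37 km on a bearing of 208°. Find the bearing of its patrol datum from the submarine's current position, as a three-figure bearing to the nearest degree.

Leg 1 (S64°W, 28 km): east 28 sin 244° = -25.17, north 28 cos 244° = -12.27
Leg 2 (208°, 37 km): east 37 sin 208° = -17.37, north 37 cos 208° = -32.67
Net displacement: -42.54 east, -44.94 north. Direction back to start is (42.54, 44.94): bearing = atan2(42.54, 44.94) mod 360° = 43.42° ≈ 043°.

043°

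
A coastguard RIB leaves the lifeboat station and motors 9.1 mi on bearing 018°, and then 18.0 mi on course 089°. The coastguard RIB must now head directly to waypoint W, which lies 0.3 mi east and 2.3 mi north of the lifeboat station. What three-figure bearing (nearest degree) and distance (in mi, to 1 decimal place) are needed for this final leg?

252°, 21.6 mi

Leg 1 (018°, 9.1 mi): east 9.1 sin 18° = 2.81, north 9.1 cos 18° = 8.65
Leg 2 (089°, 18.0 mi): east 18.0 sin 89° = 18.00, north 18.0 cos 89° = 0.31
Current position: (20.81, 8.97). Target: (0.3, 2.3). Remaining: Δeast = -20.51, Δnorth = -6.67.
Bearing = atan2(-20.51, -6.67) mod 360° = 251.99°; distance = √((-20.51)² + (-6.67)²) = 21.566 mi.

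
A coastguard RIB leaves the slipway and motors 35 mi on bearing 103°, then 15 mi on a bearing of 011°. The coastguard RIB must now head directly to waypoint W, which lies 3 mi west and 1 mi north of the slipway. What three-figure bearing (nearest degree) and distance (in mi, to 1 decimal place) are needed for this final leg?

Leg 1 (103°, 35 mi): east 35 sin 103° = 34.10, north 35 cos 103° = -7.87
Leg 2 (011°, 15 mi): east 15 sin 11° = 2.86, north 15 cos 11° = 14.72
Current position: (36.97, 6.85). Target: (-3, 1). Remaining: Δeast = -39.97, Δnorth = -5.85.
Bearing = atan2(-39.97, -5.85) mod 360° = 261.67°; distance = √((-39.97)² + (-5.85)²) = 40.391 mi.

262°, 40.4 mi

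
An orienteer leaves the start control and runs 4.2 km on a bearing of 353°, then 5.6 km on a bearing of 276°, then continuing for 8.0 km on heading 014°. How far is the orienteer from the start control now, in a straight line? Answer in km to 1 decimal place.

Leg 1 (353°, 4.2 km): east 4.2 sin 353° = -0.51, north 4.2 cos 353° = 4.17
Leg 2 (276°, 5.6 km): east 5.6 sin 276° = -5.57, north 5.6 cos 276° = 0.59
Leg 3 (014°, 8.0 km): east 8.0 sin 14° = 1.94, north 8.0 cos 14° = 7.76
Net: -4.15 east, 12.52 north. Distance = √((-4.15)² + (12.52)²) = 13.185 km.

13.2 km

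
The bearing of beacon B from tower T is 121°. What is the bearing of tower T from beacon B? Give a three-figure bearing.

Back-bearing = 121° + 180° = 301°.

301°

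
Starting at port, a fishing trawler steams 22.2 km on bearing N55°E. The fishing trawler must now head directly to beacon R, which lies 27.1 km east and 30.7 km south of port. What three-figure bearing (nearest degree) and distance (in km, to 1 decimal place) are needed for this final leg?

Leg 1 (N55°E, 22.2 km): east 22.2 sin 55° = 18.19, north 22.2 cos 55° = 12.73
Current position: (18.19, 12.73). Target: (27.1, -30.7). Remaining: Δeast = 8.91, Δnorth = -43.43.
Bearing = atan2(8.91, -43.43) mod 360° = 168.40°; distance = √((8.91)² + (-43.43)²) = 44.339 km.

168°, 44.3 km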